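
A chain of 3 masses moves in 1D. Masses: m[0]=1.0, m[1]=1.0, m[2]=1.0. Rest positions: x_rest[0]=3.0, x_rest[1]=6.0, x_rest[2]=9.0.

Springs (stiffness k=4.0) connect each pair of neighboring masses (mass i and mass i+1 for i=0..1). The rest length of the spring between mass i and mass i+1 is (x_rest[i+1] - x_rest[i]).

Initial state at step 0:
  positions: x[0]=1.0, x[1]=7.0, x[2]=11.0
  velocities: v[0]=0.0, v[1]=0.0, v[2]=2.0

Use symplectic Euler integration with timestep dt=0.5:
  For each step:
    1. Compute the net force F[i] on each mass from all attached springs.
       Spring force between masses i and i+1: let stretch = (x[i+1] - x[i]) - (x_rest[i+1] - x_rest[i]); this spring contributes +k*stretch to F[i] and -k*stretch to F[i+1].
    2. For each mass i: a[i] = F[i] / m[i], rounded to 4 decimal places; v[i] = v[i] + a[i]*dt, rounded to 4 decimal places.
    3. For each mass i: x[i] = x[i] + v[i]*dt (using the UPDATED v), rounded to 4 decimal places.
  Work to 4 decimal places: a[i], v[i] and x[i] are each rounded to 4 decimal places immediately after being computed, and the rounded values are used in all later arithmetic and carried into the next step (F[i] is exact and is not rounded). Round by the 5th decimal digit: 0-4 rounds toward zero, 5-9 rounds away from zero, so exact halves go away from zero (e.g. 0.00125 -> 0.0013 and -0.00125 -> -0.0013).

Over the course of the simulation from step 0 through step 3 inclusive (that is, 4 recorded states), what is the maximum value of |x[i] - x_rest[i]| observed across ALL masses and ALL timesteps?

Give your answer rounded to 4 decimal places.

Answer: 3.0000

Derivation:
Step 0: x=[1.0000 7.0000 11.0000] v=[0.0000 0.0000 2.0000]
Step 1: x=[4.0000 5.0000 11.0000] v=[6.0000 -4.0000 0.0000]
Step 2: x=[5.0000 8.0000 8.0000] v=[2.0000 6.0000 -6.0000]
Step 3: x=[6.0000 8.0000 8.0000] v=[2.0000 0.0000 0.0000]
Max displacement = 3.0000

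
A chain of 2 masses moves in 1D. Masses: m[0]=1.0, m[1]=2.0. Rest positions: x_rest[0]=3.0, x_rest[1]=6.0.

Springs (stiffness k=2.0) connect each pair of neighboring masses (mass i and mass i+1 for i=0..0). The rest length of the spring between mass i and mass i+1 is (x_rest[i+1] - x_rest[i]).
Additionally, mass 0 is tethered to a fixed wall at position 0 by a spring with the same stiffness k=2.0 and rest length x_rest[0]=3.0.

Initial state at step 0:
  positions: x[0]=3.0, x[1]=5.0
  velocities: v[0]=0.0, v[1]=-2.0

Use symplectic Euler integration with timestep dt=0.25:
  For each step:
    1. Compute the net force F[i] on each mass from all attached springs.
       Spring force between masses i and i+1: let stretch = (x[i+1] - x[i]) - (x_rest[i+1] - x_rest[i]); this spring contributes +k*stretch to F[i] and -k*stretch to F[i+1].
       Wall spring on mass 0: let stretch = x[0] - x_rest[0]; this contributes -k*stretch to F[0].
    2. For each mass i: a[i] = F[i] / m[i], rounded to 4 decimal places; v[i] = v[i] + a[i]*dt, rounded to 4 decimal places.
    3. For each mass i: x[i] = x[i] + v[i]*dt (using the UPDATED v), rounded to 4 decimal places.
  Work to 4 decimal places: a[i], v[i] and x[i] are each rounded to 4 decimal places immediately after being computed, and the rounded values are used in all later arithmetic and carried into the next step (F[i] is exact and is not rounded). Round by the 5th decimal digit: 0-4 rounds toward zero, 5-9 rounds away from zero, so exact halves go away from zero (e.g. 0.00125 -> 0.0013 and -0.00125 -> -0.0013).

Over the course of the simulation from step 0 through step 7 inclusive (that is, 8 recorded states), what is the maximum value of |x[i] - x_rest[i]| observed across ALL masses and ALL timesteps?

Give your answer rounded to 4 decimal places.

Answer: 2.5138

Derivation:
Step 0: x=[3.0000 5.0000] v=[0.0000 -2.0000]
Step 1: x=[2.8750 4.5625] v=[-0.5000 -1.7500]
Step 2: x=[2.6016 4.2070] v=[-1.0938 -1.4219]
Step 3: x=[2.2036 3.9387] v=[-1.5919 -1.0733]
Step 4: x=[1.7471 3.7494] v=[-1.8262 -0.7571]
Step 5: x=[1.3225 3.6225] v=[-1.6986 -0.5077]
Step 6: x=[1.0200 3.5393] v=[-1.2099 -0.3327]
Step 7: x=[0.9049 3.4862] v=[-0.4603 -0.2125]
Max displacement = 2.5138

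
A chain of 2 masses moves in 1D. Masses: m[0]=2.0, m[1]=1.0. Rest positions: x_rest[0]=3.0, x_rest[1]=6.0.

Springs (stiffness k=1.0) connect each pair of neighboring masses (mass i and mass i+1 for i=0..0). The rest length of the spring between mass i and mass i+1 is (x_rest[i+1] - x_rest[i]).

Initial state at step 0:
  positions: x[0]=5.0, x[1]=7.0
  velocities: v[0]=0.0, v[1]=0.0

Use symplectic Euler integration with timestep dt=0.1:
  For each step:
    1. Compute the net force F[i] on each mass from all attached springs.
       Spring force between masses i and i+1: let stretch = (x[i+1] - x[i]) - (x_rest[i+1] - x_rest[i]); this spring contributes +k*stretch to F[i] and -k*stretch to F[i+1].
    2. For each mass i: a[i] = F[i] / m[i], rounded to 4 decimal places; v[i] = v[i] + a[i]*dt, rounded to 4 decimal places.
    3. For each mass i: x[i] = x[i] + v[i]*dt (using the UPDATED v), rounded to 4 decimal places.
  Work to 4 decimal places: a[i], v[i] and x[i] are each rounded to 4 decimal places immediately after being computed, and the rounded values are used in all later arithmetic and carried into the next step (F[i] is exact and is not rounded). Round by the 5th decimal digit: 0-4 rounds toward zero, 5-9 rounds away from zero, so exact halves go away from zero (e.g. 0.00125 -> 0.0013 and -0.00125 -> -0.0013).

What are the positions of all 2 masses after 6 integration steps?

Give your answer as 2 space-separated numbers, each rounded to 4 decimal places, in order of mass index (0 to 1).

Answer: 4.9002 7.1997

Derivation:
Step 0: x=[5.0000 7.0000] v=[0.0000 0.0000]
Step 1: x=[4.9950 7.0100] v=[-0.0500 0.1000]
Step 2: x=[4.9851 7.0299] v=[-0.0993 0.1985]
Step 3: x=[4.9704 7.0593] v=[-0.1471 0.2940]
Step 4: x=[4.9511 7.0978] v=[-0.1927 0.3851]
Step 5: x=[4.9276 7.1448] v=[-0.2354 0.4704]
Step 6: x=[4.9002 7.1997] v=[-0.2745 0.5487]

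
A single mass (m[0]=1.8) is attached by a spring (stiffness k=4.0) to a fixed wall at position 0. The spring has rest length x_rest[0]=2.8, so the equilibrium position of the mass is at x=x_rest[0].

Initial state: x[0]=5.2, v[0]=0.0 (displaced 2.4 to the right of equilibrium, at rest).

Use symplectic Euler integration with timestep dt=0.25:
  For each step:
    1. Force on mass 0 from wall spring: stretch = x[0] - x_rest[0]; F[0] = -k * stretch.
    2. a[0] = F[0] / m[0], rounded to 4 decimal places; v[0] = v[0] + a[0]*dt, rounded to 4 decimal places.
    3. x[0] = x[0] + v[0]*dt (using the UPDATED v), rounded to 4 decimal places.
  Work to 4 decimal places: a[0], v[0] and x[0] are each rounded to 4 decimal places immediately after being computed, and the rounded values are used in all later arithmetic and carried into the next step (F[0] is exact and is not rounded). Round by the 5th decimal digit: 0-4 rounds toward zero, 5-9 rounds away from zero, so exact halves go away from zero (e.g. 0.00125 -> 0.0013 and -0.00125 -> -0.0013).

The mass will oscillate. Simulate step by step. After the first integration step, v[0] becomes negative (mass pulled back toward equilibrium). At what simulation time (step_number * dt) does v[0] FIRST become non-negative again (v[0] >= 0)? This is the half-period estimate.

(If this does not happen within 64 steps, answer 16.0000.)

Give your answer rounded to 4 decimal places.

Answer: 2.2500

Derivation:
Step 0: x=[5.2000] v=[0.0000]
Step 1: x=[4.8667] v=[-1.3333]
Step 2: x=[4.2463] v=[-2.4815]
Step 3: x=[3.4251] v=[-3.2850]
Step 4: x=[2.5170] v=[-3.6323]
Step 5: x=[1.6482] v=[-3.4751]
Step 6: x=[0.9394] v=[-2.8352]
Step 7: x=[0.4890] v=[-1.8015]
Step 8: x=[0.3596] v=[-0.5176]
Step 9: x=[0.5692] v=[0.8382]
First v>=0 after going negative at step 9, time=2.2500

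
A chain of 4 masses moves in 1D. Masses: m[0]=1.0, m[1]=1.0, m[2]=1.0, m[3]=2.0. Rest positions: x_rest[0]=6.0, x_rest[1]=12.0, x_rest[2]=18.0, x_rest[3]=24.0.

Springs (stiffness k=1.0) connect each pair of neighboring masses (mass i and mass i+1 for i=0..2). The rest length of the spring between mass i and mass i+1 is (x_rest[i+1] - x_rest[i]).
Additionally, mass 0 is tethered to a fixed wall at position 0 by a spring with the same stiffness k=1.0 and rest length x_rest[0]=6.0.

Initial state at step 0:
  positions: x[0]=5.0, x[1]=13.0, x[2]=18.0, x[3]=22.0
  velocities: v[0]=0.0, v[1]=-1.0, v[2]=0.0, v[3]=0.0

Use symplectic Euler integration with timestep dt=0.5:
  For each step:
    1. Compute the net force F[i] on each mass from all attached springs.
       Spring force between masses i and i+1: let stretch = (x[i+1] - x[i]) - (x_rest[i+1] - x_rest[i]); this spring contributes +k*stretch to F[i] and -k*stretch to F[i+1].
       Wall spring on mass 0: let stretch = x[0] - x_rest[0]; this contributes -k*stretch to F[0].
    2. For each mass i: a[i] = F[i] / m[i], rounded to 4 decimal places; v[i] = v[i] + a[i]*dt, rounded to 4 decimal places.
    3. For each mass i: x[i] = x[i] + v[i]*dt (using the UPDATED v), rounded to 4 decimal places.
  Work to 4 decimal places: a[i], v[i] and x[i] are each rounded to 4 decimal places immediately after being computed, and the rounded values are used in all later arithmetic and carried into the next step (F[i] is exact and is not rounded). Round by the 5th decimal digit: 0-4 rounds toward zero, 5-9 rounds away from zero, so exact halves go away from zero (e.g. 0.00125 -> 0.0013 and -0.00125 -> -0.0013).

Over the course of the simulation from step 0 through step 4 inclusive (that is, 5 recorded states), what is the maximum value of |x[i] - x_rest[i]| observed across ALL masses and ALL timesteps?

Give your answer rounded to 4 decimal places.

Step 0: x=[5.0000 13.0000 18.0000 22.0000] v=[0.0000 -1.0000 0.0000 0.0000]
Step 1: x=[5.7500 11.7500 17.7500 22.2500] v=[1.5000 -2.5000 -0.5000 0.5000]
Step 2: x=[6.5625 10.5000 17.1250 22.6875] v=[1.6250 -2.5000 -1.2500 0.8750]
Step 3: x=[6.7188 9.9219 16.2344 23.1797] v=[0.3125 -1.1563 -1.7813 0.9844]
Step 4: x=[5.9961 10.1211 15.5020 23.5538] v=[-1.4454 0.3984 -1.4649 0.7481]
Max displacement = 2.4980

Answer: 2.4980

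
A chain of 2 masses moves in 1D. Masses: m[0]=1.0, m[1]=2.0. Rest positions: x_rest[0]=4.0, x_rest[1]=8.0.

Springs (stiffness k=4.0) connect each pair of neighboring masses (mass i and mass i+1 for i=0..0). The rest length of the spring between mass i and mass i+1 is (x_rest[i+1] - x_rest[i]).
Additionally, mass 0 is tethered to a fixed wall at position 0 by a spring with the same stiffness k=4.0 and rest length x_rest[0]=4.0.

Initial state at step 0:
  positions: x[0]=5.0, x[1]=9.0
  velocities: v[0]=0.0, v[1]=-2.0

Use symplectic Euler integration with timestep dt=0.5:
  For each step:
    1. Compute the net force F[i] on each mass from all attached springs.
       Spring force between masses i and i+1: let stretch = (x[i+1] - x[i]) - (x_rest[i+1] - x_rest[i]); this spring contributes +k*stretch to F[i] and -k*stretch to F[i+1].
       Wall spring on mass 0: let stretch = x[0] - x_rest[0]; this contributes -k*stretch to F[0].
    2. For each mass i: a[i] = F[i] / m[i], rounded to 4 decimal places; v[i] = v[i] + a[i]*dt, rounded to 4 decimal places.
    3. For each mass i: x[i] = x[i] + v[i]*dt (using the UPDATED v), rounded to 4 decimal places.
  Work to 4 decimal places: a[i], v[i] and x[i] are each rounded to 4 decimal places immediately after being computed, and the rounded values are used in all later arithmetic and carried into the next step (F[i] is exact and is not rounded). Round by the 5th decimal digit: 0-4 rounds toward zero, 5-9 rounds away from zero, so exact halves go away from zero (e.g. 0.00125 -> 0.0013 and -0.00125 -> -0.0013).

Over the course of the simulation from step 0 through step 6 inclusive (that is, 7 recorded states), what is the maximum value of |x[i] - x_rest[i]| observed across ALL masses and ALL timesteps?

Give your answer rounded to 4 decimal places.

Answer: 2.5000

Derivation:
Step 0: x=[5.0000 9.0000] v=[0.0000 -2.0000]
Step 1: x=[4.0000 8.0000] v=[-2.0000 -2.0000]
Step 2: x=[3.0000 7.0000] v=[-2.0000 -2.0000]
Step 3: x=[3.0000 6.0000] v=[0.0000 -2.0000]
Step 4: x=[3.0000 5.5000] v=[0.0000 -1.0000]
Step 5: x=[2.5000 5.7500] v=[-1.0000 0.5000]
Step 6: x=[2.7500 6.3750] v=[0.5000 1.2500]
Max displacement = 2.5000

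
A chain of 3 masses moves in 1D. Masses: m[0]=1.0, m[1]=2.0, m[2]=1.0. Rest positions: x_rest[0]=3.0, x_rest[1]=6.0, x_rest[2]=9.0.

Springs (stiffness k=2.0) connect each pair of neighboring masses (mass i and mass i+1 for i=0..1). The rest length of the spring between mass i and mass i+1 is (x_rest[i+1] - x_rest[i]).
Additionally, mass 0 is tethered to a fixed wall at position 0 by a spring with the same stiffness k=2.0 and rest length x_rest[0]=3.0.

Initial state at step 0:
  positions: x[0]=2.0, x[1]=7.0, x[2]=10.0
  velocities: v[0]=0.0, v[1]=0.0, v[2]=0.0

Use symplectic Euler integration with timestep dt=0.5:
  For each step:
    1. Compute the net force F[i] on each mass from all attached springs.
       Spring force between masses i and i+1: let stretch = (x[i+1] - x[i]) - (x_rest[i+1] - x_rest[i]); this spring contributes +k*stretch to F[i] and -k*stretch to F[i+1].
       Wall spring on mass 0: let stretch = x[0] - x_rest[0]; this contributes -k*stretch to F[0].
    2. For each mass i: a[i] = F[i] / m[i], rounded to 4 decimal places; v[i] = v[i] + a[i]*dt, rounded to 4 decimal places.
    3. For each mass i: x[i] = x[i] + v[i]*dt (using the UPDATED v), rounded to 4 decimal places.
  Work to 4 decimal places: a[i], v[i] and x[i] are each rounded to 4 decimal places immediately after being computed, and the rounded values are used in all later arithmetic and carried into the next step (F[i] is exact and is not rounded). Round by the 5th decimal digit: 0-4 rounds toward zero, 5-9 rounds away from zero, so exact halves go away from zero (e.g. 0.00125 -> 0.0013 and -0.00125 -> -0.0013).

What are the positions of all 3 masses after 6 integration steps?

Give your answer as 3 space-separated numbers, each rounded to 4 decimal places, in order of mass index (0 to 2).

Answer: 2.3555 5.8242 9.1759

Derivation:
Step 0: x=[2.0000 7.0000 10.0000] v=[0.0000 0.0000 0.0000]
Step 1: x=[3.5000 6.5000 10.0000] v=[3.0000 -1.0000 0.0000]
Step 2: x=[4.7500 6.1250 9.7500] v=[2.5000 -0.7500 -0.5000]
Step 3: x=[4.3125 6.3125 9.1875] v=[-0.8750 0.3750 -1.1250]
Step 4: x=[2.7188 6.7188 8.6875] v=[-3.1875 0.8125 -1.0000]
Step 5: x=[1.7657 6.6172 8.7032] v=[-1.9063 -0.2032 0.0313]
Step 6: x=[2.3555 5.8242 9.1759] v=[1.1795 -1.5860 0.9453]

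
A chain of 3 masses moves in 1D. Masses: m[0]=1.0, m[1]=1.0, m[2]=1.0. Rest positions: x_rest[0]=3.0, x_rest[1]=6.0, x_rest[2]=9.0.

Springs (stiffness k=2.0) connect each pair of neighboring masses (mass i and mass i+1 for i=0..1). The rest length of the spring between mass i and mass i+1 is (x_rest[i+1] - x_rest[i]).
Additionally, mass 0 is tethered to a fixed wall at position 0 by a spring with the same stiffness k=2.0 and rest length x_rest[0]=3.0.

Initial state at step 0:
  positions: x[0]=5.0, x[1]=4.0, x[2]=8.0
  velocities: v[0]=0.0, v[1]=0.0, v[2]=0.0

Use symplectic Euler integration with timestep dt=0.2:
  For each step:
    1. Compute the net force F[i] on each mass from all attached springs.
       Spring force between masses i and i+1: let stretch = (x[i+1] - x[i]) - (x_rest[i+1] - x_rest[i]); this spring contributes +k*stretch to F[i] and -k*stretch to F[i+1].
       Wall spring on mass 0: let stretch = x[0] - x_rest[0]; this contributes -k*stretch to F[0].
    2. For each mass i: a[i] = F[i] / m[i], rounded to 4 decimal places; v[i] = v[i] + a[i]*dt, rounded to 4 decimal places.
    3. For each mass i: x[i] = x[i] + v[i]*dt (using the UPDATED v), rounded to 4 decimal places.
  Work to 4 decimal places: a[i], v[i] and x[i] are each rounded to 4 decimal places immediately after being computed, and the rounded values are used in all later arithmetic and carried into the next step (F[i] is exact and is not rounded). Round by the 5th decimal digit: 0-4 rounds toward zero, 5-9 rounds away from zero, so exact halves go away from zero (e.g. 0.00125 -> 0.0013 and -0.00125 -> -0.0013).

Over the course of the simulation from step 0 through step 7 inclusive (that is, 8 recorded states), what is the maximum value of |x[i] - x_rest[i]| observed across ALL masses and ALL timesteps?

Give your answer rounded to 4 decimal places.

Step 0: x=[5.0000 4.0000 8.0000] v=[0.0000 0.0000 0.0000]
Step 1: x=[4.5200 4.4000 7.9200] v=[-2.4000 2.0000 -0.4000]
Step 2: x=[3.6688 5.0912 7.7984] v=[-4.2560 3.4560 -0.6080]
Step 3: x=[2.6379 5.8852 7.7002] v=[-5.1546 3.9699 -0.4909]
Step 4: x=[1.6557 6.5646 7.6968] v=[-4.9108 3.3970 -0.0169]
Step 5: x=[0.9338 6.9419 7.8428] v=[-3.6095 1.8863 0.7302]
Step 6: x=[0.6178 6.9106 8.1568] v=[-1.5798 -0.1566 1.5698]
Step 7: x=[0.7558 6.4756 8.6111] v=[0.6902 -2.1752 2.2713]
Max displacement = 2.3822

Answer: 2.3822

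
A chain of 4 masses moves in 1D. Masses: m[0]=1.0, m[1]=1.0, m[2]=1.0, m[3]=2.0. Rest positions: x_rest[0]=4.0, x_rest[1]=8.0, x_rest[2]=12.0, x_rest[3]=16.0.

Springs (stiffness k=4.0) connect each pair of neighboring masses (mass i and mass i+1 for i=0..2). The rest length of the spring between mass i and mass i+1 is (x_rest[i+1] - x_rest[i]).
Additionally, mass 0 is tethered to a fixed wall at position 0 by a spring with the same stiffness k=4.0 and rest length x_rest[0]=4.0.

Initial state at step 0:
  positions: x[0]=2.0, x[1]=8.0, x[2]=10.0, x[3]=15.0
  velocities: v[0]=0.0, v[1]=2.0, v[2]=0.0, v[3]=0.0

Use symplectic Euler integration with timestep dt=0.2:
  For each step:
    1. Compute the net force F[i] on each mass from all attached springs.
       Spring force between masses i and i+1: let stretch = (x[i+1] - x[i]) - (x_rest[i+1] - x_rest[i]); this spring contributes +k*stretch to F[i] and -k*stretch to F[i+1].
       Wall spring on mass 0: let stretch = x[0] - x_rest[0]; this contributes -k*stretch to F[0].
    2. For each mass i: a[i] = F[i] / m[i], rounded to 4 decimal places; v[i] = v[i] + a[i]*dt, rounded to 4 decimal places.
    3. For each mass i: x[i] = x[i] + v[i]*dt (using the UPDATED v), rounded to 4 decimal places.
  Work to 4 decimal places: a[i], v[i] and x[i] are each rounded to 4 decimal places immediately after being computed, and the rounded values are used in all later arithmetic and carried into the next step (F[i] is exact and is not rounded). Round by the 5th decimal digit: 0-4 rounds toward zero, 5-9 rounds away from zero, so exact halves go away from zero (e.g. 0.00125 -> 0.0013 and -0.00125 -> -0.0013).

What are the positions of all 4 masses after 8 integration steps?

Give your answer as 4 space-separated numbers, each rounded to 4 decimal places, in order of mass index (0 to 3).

Step 0: x=[2.0000 8.0000 10.0000 15.0000] v=[0.0000 2.0000 0.0000 0.0000]
Step 1: x=[2.6400 7.7600 10.4800 14.9200] v=[3.2000 -1.2000 2.4000 -0.4000]
Step 2: x=[3.6768 7.1360 11.2352 14.8048] v=[5.1840 -3.1200 3.7760 -0.5760]
Step 3: x=[4.6788 6.6144 11.9057 14.7240] v=[5.0099 -2.6080 3.3523 -0.4038]
Step 4: x=[5.2419 6.6297 12.1805 14.7378] v=[2.8153 0.0766 1.3739 0.0689]
Step 5: x=[5.1883 7.3111 11.9763 14.8670] v=[-0.2680 3.4070 -1.0209 0.6460]
Step 6: x=[4.6442 8.3993 11.4882 15.0849] v=[-2.7204 5.4409 -2.4405 1.0897]
Step 7: x=[3.9579 9.3809 11.0813 15.3351] v=[-3.4317 4.9079 -2.0343 1.2510]
Step 8: x=[3.5060 9.7669 11.0830 15.5650] v=[-2.2596 1.9298 0.0084 1.1495]

Answer: 3.5060 9.7669 11.0830 15.5650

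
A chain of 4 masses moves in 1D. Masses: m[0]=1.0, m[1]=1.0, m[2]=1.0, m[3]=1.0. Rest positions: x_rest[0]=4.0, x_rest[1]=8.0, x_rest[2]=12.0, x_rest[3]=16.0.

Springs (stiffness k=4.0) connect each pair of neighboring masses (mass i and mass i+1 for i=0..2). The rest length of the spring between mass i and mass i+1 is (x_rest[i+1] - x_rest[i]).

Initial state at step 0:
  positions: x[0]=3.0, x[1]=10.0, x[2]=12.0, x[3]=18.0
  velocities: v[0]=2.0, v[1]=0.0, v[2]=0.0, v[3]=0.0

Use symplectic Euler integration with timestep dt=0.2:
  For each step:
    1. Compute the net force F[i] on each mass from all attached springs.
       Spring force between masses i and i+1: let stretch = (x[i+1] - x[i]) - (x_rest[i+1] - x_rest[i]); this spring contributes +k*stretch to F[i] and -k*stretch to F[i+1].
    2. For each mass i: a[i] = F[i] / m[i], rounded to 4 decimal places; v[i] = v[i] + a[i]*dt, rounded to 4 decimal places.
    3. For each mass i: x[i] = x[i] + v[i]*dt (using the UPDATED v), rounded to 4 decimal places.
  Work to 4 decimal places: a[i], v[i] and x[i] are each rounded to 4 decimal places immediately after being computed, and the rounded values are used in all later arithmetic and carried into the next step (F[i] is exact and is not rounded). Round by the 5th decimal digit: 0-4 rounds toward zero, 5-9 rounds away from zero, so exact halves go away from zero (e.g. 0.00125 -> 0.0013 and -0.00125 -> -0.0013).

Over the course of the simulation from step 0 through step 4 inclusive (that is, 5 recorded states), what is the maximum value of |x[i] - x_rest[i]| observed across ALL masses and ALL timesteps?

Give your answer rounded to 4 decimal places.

Step 0: x=[3.0000 10.0000 12.0000 18.0000] v=[2.0000 0.0000 0.0000 0.0000]
Step 1: x=[3.8800 9.2000 12.6400 17.6800] v=[4.4000 -4.0000 3.2000 -1.6000]
Step 2: x=[4.9712 8.0992 13.5360 17.1936] v=[5.4560 -5.5040 4.4800 -2.4320]
Step 3: x=[5.9229 7.3678 14.1473 16.7620] v=[4.7584 -3.6570 3.0566 -2.1581]
Step 4: x=[6.4658 7.4899 14.0923 16.5520] v=[2.7143 0.6107 -0.2752 -1.0499]
Max displacement = 2.4658

Answer: 2.4658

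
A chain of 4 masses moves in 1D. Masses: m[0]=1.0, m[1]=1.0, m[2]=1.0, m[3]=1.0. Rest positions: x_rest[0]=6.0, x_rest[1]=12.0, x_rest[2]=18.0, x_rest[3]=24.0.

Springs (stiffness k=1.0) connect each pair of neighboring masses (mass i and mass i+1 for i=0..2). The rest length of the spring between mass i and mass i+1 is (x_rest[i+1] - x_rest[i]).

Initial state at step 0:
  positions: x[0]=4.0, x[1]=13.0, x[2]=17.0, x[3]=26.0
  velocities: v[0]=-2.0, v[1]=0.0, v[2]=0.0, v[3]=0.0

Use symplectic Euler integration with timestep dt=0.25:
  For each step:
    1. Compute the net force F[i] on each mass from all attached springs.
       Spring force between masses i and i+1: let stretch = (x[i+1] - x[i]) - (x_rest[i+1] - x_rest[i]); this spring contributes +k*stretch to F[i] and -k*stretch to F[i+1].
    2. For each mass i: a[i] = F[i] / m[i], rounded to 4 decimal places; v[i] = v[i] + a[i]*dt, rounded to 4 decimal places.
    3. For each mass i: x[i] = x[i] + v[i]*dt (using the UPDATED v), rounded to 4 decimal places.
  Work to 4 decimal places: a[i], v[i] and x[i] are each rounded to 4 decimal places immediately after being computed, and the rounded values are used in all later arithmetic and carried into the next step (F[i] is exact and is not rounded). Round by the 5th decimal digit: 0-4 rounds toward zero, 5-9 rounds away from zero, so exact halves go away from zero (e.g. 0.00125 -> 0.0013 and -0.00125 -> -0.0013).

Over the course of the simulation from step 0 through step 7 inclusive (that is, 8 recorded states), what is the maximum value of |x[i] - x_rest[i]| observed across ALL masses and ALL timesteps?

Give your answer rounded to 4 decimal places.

Answer: 2.7116

Derivation:
Step 0: x=[4.0000 13.0000 17.0000 26.0000] v=[-2.0000 0.0000 0.0000 0.0000]
Step 1: x=[3.6875 12.6875 17.3125 25.8125] v=[-1.2500 -1.2500 1.2500 -0.7500]
Step 2: x=[3.5625 12.1016 17.8672 25.4688] v=[-0.5000 -2.3438 2.2188 -1.3750]
Step 3: x=[3.5962 11.3423 18.5367 25.0250] v=[0.1348 -3.0372 2.6778 -1.7754]
Step 4: x=[3.7390 10.5485 19.1620 24.5506] v=[0.5713 -3.1751 2.5013 -1.8975]
Step 5: x=[3.9324 9.8675 19.5858 24.1144] v=[0.7737 -2.7241 1.6951 -1.7447]
Step 6: x=[4.1218 9.4229 19.6852 23.7702] v=[0.7575 -1.7783 0.3977 -1.3769]
Step 7: x=[4.2675 9.2884 19.3986 23.5457] v=[0.5828 -0.5380 -1.1466 -0.8982]
Max displacement = 2.7116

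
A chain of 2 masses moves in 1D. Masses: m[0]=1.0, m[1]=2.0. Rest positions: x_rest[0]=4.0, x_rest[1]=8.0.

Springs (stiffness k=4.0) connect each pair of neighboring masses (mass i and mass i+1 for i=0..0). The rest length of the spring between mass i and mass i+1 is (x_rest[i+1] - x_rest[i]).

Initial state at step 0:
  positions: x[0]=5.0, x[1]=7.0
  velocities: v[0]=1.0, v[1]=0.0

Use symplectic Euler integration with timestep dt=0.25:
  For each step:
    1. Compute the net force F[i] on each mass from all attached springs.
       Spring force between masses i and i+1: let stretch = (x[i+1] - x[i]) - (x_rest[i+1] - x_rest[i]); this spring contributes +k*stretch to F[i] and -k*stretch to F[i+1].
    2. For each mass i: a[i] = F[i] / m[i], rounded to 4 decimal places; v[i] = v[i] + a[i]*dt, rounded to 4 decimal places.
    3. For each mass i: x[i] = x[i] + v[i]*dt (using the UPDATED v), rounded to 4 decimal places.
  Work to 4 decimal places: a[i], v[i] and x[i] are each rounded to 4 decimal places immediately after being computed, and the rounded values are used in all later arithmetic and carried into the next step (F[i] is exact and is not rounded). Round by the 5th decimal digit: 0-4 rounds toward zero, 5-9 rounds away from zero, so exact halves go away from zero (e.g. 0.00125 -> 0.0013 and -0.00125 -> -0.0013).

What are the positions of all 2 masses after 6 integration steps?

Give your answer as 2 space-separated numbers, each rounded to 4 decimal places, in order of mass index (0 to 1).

Step 0: x=[5.0000 7.0000] v=[1.0000 0.0000]
Step 1: x=[4.7500 7.2500] v=[-1.0000 1.0000]
Step 2: x=[4.1250 7.6875] v=[-2.5000 1.7500]
Step 3: x=[3.3906 8.1797] v=[-2.9375 1.9688]
Step 4: x=[2.8535 8.5733] v=[-2.1484 1.5743]
Step 5: x=[2.7464 8.7519] v=[-0.4286 0.7144]
Step 6: x=[3.1406 8.6798] v=[1.5769 -0.2884]

Answer: 3.1406 8.6798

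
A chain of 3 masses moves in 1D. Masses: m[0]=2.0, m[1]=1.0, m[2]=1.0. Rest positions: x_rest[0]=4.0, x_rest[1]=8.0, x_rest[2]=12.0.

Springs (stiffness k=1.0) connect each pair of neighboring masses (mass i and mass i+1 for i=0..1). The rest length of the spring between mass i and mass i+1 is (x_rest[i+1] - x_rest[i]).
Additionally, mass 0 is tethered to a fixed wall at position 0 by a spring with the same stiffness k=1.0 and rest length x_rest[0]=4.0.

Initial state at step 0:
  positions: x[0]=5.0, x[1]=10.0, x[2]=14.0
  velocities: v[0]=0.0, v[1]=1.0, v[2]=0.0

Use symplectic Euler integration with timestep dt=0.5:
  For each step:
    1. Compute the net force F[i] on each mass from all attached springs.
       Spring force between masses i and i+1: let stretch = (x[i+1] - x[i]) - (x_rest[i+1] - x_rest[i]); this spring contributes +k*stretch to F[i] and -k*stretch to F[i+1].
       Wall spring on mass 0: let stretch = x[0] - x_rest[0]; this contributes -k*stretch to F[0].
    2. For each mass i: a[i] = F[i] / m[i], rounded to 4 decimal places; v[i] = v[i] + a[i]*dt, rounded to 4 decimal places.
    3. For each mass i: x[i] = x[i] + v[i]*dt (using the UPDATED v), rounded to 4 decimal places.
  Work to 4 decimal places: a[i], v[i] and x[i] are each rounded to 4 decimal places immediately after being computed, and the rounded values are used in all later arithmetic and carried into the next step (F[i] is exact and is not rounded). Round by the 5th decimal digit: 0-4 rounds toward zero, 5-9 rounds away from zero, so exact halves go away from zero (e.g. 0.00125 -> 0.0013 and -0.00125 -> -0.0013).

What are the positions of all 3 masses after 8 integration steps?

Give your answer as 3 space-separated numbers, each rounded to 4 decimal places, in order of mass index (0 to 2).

Answer: 4.1033 8.7504 12.2071

Derivation:
Step 0: x=[5.0000 10.0000 14.0000] v=[0.0000 1.0000 0.0000]
Step 1: x=[5.0000 10.2500 14.0000] v=[0.0000 0.5000 0.0000]
Step 2: x=[5.0313 10.1250 14.0625] v=[0.0625 -0.2500 0.1250]
Step 3: x=[5.0704 9.7110 14.1407] v=[0.0781 -0.8281 0.1563]
Step 4: x=[5.0557 9.2442 14.1114] v=[-0.0294 -0.9336 -0.0586]
Step 5: x=[4.9326 8.9471 13.8653] v=[-0.2462 -0.5943 -0.4922]
Step 6: x=[4.6947 8.8759 13.3897] v=[-0.4758 -0.1425 -0.9513]
Step 7: x=[4.3926 8.8878 12.7856] v=[-0.6042 0.0238 -1.2082]
Step 8: x=[4.1033 8.7504 12.2071] v=[-0.5786 -0.2749 -1.1571]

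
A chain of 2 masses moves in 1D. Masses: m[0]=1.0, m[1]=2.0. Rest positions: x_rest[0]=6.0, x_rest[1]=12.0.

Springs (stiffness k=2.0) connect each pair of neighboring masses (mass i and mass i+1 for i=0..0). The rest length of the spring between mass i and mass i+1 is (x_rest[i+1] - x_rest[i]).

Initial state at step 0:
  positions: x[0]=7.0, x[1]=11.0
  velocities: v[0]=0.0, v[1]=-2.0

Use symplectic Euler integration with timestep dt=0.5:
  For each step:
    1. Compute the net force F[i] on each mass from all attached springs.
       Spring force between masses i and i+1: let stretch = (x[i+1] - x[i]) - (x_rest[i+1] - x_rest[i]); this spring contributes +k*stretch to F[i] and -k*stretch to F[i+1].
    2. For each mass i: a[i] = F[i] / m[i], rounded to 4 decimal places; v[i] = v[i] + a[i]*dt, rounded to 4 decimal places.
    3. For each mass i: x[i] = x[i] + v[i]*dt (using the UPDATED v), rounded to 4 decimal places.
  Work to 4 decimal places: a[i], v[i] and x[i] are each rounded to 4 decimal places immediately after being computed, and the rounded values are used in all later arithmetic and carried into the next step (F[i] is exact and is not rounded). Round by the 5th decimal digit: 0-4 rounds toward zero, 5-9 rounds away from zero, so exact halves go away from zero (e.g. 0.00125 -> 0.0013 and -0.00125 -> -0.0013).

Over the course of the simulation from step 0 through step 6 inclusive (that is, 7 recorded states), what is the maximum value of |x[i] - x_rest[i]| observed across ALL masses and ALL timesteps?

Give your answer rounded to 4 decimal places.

Step 0: x=[7.0000 11.0000] v=[0.0000 -2.0000]
Step 1: x=[6.0000 10.5000] v=[-2.0000 -1.0000]
Step 2: x=[4.2500 10.3750] v=[-3.5000 -0.2500]
Step 3: x=[2.5625 10.2188] v=[-3.3750 -0.3125]
Step 4: x=[1.7032 9.6485] v=[-1.7187 -1.1407]
Step 5: x=[1.8165 8.5918] v=[0.2266 -2.1134]
Step 6: x=[2.3175 7.3413] v=[1.0019 -2.5011]
Max displacement = 4.6587

Answer: 4.6587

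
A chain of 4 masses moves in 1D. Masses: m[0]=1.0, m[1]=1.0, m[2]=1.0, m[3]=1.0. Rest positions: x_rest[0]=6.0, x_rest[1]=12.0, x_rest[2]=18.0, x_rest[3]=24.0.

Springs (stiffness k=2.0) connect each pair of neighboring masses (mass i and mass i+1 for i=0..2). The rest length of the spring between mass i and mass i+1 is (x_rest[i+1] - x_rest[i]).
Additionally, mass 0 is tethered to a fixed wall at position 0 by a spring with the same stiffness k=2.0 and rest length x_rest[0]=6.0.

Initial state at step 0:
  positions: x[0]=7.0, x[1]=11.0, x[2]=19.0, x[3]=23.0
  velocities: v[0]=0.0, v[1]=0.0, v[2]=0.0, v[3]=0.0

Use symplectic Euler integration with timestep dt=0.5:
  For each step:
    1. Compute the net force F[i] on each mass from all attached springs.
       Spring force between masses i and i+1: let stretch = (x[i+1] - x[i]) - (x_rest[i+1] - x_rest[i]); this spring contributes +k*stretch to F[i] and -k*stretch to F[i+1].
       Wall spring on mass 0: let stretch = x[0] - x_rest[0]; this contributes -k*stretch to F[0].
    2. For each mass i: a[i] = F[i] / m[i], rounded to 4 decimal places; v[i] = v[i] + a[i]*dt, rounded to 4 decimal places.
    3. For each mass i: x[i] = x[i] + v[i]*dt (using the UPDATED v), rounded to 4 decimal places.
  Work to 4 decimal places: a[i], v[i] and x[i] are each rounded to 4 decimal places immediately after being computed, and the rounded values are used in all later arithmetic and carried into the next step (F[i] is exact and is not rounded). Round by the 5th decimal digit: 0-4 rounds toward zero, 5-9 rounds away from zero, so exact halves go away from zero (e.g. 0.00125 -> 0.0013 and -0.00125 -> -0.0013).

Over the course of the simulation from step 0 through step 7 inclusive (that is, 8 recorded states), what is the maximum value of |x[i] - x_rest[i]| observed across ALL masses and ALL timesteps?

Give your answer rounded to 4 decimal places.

Answer: 2.0000

Derivation:
Step 0: x=[7.0000 11.0000 19.0000 23.0000] v=[0.0000 0.0000 0.0000 0.0000]
Step 1: x=[5.5000 13.0000 17.0000 24.0000] v=[-3.0000 4.0000 -4.0000 2.0000]
Step 2: x=[5.0000 13.2500 16.5000 24.5000] v=[-1.0000 0.5000 -1.0000 1.0000]
Step 3: x=[6.1250 11.0000 18.3750 24.0000] v=[2.2500 -4.5000 3.7500 -1.0000]
Step 4: x=[6.6250 10.0000 19.3750 23.6875] v=[1.0000 -2.0000 2.0000 -0.6250]
Step 5: x=[5.5000 12.0000 17.8438 24.2188] v=[-2.2500 4.0000 -3.0625 1.0625]
Step 6: x=[4.8750 13.6719 16.5782 24.5626] v=[-1.2500 3.3438 -2.5313 0.6875]
Step 7: x=[6.2110 12.3985 17.8516 23.9142] v=[2.6719 -2.5468 2.5468 -1.2969]
Max displacement = 2.0000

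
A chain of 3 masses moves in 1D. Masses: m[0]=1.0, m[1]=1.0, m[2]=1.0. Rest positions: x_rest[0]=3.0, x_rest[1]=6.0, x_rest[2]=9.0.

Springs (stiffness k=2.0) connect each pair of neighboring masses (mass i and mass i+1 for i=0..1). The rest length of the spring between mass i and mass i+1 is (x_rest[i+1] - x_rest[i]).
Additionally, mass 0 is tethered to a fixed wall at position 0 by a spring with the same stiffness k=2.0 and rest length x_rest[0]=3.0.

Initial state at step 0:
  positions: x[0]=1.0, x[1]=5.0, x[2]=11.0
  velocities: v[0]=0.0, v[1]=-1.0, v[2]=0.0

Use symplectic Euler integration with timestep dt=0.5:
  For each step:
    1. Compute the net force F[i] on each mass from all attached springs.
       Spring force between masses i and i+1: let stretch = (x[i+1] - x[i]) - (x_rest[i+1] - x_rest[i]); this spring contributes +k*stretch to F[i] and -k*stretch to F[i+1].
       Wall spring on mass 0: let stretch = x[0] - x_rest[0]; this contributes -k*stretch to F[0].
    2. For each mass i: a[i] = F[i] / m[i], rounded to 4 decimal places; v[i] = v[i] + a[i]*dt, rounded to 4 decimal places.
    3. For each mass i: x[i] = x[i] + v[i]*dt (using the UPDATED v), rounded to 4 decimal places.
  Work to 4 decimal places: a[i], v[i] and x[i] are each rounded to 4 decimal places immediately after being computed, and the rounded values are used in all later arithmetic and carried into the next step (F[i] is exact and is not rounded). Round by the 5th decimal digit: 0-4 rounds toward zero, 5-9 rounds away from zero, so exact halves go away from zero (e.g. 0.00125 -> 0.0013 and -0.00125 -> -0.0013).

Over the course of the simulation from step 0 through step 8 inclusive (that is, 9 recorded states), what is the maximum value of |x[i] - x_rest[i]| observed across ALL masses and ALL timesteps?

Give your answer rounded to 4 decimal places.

Step 0: x=[1.0000 5.0000 11.0000] v=[0.0000 -1.0000 0.0000]
Step 1: x=[2.5000 5.5000 9.5000] v=[3.0000 1.0000 -3.0000]
Step 2: x=[4.2500 6.5000 7.5000] v=[3.5000 2.0000 -4.0000]
Step 3: x=[5.0000 6.8750 6.5000] v=[1.5000 0.7500 -2.0000]
Step 4: x=[4.1875 6.1250 7.1875] v=[-1.6250 -1.5000 1.3750]
Step 5: x=[2.2500 4.9375 8.8438] v=[-3.8750 -2.3750 3.3125]
Step 6: x=[0.5313 4.3594 10.0469] v=[-3.4375 -1.1562 2.4062]
Step 7: x=[0.4610 4.7110 9.9063] v=[-0.1407 0.7032 -0.2813]
Step 8: x=[2.2852 5.5353 8.6680] v=[3.6483 1.6485 -2.4766]
Max displacement = 2.5390

Answer: 2.5390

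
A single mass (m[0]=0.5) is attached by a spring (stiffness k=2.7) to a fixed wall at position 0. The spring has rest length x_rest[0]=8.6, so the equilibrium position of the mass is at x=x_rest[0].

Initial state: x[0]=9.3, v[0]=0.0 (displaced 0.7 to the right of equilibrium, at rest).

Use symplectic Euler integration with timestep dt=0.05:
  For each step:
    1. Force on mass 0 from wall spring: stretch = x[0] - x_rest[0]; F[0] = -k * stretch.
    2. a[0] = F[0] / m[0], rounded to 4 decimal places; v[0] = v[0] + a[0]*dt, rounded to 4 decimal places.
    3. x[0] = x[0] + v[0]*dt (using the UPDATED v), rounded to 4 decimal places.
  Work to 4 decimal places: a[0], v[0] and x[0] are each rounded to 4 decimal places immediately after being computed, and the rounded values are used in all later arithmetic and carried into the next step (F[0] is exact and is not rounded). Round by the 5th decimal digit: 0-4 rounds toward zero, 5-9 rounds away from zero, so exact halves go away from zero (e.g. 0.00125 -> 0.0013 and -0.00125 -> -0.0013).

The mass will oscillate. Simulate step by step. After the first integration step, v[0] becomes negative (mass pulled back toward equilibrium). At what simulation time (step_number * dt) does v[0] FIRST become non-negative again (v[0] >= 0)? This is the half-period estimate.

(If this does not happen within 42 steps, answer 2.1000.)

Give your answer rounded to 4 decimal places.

Answer: 1.4000

Derivation:
Step 0: x=[9.3000] v=[0.0000]
Step 1: x=[9.2906] v=[-0.1890]
Step 2: x=[9.2718] v=[-0.3755]
Step 3: x=[9.2440] v=[-0.5569]
Step 4: x=[9.2075] v=[-0.7308]
Step 5: x=[9.1628] v=[-0.8948]
Step 6: x=[9.1105] v=[-1.0468]
Step 7: x=[9.0513] v=[-1.1846]
Step 8: x=[8.9860] v=[-1.3065]
Step 9: x=[8.9155] v=[-1.4107]
Step 10: x=[8.8407] v=[-1.4959]
Step 11: x=[8.7627] v=[-1.5609]
Step 12: x=[8.6825] v=[-1.6048]
Step 13: x=[8.6011] v=[-1.6271]
Step 14: x=[8.5197] v=[-1.6274]
Step 15: x=[8.4394] v=[-1.6057]
Step 16: x=[8.3613] v=[-1.5623]
Step 17: x=[8.2864] v=[-1.4979]
Step 18: x=[8.2157] v=[-1.4132]
Step 19: x=[8.1502] v=[-1.3094]
Step 20: x=[8.0908] v=[-1.1880]
Step 21: x=[8.0383] v=[-1.0505]
Step 22: x=[7.9934] v=[-0.8988]
Step 23: x=[7.9567] v=[-0.7350]
Step 24: x=[7.9286] v=[-0.5613]
Step 25: x=[7.9096] v=[-0.3800]
Step 26: x=[7.8999] v=[-0.1936]
Step 27: x=[7.8997] v=[-0.0046]
Step 28: x=[7.9089] v=[0.1845]
First v>=0 after going negative at step 28, time=1.4000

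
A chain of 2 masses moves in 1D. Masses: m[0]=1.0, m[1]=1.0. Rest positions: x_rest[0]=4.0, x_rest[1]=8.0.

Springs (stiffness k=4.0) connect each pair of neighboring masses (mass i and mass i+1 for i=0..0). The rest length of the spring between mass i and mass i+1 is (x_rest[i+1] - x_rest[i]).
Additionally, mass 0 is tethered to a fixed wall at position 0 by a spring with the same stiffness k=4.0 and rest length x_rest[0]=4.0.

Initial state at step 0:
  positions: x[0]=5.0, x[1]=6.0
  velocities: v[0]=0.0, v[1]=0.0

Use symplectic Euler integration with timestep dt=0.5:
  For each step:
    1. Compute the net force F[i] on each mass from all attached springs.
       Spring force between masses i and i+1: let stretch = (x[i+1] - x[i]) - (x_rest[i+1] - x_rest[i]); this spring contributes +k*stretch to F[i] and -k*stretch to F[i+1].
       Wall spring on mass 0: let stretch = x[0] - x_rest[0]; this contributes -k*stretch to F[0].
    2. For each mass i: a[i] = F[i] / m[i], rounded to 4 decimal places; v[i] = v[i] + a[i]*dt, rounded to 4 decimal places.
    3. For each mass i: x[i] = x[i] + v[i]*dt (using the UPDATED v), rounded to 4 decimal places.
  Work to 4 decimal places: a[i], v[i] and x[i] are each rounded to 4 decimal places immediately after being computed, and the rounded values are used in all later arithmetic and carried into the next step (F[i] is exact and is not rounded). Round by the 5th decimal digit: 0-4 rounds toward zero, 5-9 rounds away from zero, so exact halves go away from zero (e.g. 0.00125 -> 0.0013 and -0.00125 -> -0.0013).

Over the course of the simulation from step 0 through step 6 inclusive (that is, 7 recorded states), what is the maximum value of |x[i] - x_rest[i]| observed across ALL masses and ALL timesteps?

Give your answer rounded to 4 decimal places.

Step 0: x=[5.0000 6.0000] v=[0.0000 0.0000]
Step 1: x=[1.0000 9.0000] v=[-8.0000 6.0000]
Step 2: x=[4.0000 8.0000] v=[6.0000 -2.0000]
Step 3: x=[7.0000 7.0000] v=[6.0000 -2.0000]
Step 4: x=[3.0000 10.0000] v=[-8.0000 6.0000]
Step 5: x=[3.0000 10.0000] v=[0.0000 0.0000]
Step 6: x=[7.0000 7.0000] v=[8.0000 -6.0000]
Max displacement = 3.0000

Answer: 3.0000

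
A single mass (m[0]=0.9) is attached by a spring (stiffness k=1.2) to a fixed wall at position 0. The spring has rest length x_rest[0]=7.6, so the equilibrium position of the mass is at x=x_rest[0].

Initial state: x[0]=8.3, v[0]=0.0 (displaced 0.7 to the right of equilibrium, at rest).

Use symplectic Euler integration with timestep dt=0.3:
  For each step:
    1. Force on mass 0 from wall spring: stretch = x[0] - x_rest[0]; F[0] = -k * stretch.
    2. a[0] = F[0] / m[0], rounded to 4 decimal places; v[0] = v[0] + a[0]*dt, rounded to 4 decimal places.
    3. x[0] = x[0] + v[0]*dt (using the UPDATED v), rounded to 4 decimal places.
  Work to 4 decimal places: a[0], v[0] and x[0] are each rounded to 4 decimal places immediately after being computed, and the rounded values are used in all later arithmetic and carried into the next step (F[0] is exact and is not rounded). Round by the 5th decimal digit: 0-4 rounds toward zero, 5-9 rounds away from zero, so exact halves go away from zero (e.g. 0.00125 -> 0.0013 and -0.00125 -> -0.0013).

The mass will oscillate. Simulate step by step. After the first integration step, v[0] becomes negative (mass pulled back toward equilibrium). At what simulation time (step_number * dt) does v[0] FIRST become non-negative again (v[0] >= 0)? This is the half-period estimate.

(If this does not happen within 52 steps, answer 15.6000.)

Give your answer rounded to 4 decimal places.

Answer: 3.0000

Derivation:
Step 0: x=[8.3000] v=[0.0000]
Step 1: x=[8.2160] v=[-0.2800]
Step 2: x=[8.0581] v=[-0.5264]
Step 3: x=[7.8452] v=[-0.7096]
Step 4: x=[7.6029] v=[-0.8077]
Step 5: x=[7.3602] v=[-0.8089]
Step 6: x=[7.1463] v=[-0.7130]
Step 7: x=[6.9869] v=[-0.5315]
Step 8: x=[6.9010] v=[-0.2863]
Step 9: x=[6.8990] v=[-0.0067]
Step 10: x=[6.9811] v=[0.2737]
First v>=0 after going negative at step 10, time=3.0000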